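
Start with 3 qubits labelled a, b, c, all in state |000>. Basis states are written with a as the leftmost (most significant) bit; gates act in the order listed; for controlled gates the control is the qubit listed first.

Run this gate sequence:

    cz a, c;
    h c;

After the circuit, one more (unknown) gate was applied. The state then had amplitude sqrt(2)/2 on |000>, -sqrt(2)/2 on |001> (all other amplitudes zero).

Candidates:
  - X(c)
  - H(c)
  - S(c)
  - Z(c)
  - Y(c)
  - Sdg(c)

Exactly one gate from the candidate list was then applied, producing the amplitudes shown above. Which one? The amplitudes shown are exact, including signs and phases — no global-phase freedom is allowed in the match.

The applied gate was Z(c).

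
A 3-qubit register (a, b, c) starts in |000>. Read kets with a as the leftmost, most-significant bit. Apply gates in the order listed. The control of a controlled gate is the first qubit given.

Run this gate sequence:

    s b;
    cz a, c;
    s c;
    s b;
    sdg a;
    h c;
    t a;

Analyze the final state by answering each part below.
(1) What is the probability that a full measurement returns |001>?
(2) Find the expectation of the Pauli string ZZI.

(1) The probability of measuring |001> is 1/2.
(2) In the final state, ZZI has expectation 1.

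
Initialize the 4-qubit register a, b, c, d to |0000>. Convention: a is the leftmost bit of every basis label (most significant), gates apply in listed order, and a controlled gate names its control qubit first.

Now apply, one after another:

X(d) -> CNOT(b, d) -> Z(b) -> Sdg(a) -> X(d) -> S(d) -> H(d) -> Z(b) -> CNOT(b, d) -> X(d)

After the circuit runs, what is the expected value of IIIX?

The observable IIIX averages to 1.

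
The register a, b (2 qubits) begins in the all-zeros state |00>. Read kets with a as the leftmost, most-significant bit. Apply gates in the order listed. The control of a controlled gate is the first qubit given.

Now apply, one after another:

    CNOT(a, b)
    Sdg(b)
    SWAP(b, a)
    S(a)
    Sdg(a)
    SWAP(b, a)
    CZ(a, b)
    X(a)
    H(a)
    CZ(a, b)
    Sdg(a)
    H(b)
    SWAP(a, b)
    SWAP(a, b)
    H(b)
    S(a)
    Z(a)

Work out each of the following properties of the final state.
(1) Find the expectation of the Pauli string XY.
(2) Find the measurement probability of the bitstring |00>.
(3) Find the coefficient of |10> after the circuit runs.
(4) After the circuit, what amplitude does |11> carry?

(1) The observable XY averages to 0. Key observation: the block from step 11 through step 16 cancels to the identity and can be dropped.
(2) Outcome |00> occurs with probability 1/2.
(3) The amplitude on |10> is sqrt(2)/2.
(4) The amplitude on |11> is 0.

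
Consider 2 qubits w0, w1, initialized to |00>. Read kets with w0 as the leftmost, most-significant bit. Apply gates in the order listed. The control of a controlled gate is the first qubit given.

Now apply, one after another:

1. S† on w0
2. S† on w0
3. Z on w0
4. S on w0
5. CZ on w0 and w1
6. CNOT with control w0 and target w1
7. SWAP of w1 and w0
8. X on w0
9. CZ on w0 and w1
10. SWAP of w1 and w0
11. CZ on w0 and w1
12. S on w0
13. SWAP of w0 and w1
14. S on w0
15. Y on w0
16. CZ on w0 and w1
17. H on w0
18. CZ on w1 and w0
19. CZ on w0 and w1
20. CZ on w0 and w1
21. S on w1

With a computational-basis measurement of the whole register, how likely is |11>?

Outcome |11> occurs with probability 0.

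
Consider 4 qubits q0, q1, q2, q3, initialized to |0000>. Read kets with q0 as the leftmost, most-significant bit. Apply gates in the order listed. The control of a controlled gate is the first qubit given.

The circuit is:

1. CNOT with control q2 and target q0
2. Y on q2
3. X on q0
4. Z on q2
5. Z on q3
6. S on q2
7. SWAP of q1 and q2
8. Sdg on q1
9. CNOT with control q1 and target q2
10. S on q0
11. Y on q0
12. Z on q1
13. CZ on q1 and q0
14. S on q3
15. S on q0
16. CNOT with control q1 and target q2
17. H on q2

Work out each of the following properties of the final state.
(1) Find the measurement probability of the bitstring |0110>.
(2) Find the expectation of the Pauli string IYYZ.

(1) Outcome |0110> occurs with probability 1/2.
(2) The observable IYYZ averages to 0.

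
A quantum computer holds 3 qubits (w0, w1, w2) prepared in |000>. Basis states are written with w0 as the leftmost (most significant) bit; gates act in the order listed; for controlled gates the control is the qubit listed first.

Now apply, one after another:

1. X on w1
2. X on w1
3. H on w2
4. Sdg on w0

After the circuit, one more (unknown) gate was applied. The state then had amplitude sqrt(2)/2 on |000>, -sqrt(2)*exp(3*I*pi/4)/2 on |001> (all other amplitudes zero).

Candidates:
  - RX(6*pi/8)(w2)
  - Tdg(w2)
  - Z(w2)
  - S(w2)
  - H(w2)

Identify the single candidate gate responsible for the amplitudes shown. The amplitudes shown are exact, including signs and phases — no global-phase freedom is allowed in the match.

The applied gate was Tdg(w2). Key observation: steps 1-2 multiply out to the identity, so the circuit reduces to the remaining gates.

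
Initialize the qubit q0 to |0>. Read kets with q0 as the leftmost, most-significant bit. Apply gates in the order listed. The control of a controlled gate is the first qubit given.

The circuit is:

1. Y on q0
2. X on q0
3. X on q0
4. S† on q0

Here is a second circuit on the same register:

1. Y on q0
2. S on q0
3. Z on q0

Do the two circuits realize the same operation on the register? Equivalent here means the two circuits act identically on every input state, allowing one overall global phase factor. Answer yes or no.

Yes, they are equivalent — the unitaries differ by at most a global phase.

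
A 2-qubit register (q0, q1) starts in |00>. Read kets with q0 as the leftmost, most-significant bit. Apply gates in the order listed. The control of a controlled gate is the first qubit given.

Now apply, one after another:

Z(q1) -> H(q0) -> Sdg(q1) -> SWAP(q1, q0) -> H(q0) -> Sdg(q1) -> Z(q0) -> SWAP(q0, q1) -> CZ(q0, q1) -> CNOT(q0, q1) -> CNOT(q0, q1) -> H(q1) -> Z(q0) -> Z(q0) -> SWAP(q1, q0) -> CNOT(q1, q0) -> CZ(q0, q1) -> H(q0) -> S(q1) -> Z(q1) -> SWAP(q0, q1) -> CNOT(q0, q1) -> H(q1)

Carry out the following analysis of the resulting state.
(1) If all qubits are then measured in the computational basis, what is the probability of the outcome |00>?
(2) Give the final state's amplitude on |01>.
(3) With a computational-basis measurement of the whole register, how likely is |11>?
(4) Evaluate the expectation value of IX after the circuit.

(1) The probability of measuring |00> is 0.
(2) |01> carries amplitude sqrt(2)/2 in the final state.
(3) The probability of measuring |11> is 1/2.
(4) The expectation value of IX is 0.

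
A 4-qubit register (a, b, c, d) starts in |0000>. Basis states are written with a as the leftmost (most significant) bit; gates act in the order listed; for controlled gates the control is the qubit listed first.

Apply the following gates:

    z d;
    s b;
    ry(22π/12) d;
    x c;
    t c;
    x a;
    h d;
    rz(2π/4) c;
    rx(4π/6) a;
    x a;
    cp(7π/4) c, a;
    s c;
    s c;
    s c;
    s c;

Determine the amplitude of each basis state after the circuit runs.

After the circuit, the state carries amplitude -I/4 on |0010>, -sqrt(3)*I/4 on |0011>, sqrt(3)*exp(3*I*pi/4)/4 on |1010>, 3*exp(3*I*pi/4)/4 on |1011>, and 0 on every other basis state. Key observation: gates 12-15 undo each other exactly, leaving only the rest of the circuit to track.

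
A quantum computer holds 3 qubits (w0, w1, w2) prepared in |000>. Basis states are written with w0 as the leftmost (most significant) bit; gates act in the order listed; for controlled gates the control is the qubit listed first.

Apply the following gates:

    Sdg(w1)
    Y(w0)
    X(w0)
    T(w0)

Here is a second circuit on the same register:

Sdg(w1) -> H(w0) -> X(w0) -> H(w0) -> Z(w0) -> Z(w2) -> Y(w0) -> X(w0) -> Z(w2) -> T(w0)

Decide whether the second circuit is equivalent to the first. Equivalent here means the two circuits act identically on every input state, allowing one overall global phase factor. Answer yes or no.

Yes: on every input state the two circuits agree up to one overall phase factor.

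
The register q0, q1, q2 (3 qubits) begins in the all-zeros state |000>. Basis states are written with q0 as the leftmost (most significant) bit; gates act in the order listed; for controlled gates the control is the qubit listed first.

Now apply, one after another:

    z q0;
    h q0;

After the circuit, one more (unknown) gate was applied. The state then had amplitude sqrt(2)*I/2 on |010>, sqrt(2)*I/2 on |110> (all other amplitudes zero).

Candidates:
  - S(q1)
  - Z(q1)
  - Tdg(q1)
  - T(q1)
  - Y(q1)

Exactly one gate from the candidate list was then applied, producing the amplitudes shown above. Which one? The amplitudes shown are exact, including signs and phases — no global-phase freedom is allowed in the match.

The unique candidate consistent with the amplitudes is Y(q1).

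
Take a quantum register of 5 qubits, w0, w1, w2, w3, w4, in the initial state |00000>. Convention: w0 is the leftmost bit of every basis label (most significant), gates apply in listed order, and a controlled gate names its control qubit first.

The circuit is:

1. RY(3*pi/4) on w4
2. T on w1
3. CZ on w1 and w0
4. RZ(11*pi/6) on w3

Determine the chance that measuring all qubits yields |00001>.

Outcome |00001> occurs with probability sqrt(2)/4 + 1/2.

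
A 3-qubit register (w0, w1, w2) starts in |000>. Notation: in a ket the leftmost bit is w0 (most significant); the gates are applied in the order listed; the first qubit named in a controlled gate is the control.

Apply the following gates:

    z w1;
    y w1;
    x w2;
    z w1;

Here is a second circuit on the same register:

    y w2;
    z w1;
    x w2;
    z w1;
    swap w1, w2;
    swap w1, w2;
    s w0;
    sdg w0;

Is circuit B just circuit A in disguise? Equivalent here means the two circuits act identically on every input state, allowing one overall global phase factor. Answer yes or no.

No: there is an input state on which the two circuits produce genuinely different outputs (not merely differing by a phase).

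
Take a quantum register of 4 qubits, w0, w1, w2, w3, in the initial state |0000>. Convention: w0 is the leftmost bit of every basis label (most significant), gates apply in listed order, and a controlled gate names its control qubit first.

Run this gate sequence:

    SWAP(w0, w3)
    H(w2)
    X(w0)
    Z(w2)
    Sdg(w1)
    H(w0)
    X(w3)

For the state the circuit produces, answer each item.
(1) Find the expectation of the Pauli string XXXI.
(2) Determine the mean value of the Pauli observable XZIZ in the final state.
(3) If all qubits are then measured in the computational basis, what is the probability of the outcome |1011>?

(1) The expectation value of XXXI is 0.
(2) The observable XZIZ averages to 1.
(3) A full measurement returns |1011> with probability 1/4.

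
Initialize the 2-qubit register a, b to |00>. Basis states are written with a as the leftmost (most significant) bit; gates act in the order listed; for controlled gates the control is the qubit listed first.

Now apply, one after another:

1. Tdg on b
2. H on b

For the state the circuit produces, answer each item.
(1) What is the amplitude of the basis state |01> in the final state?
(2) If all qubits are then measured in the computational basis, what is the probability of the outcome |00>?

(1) The final state's coefficient on |01> equals sqrt(2)/2.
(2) Outcome |00> occurs with probability 1/2.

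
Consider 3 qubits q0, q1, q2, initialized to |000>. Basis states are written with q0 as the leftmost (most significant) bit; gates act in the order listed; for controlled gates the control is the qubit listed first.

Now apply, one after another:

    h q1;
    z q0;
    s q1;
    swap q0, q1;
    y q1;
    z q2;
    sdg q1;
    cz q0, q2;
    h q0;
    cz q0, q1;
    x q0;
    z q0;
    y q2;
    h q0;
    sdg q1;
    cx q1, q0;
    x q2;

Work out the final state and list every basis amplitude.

After the circuit, the state carries amplitude sqrt(2)*I/2 on |010>, -sqrt(2)/2 on |110>, and 0 on every other basis state.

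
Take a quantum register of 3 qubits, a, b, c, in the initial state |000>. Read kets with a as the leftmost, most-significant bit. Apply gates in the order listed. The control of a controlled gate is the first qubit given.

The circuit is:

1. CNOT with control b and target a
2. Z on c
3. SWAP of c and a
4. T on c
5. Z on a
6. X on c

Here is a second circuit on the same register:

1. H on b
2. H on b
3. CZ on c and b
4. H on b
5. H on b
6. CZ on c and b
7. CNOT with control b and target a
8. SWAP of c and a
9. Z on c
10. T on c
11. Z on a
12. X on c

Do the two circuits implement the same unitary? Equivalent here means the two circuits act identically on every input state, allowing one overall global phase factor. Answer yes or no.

No, they are not equivalent — no single phase factor reconciles the two unitaries.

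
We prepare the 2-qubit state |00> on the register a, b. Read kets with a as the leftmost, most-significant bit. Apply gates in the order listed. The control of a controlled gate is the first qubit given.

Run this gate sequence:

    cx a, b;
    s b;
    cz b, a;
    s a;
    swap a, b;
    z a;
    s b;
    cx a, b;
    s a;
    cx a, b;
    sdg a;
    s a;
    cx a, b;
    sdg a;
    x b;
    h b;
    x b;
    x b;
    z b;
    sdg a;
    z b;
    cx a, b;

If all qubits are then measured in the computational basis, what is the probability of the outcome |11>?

The probability of measuring |11> is 0. Key observation: gates 9-14 undo each other exactly, leaving only the rest of the circuit to track.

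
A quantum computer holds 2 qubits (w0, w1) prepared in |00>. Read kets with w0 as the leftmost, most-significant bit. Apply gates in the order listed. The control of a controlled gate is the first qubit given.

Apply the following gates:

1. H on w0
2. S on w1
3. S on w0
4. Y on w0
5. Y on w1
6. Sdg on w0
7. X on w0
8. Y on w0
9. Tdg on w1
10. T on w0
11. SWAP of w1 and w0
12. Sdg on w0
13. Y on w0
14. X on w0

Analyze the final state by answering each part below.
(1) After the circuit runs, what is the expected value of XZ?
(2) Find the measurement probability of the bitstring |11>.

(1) In the final state, XZ has expectation 0.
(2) The probability of measuring |11> is 1/2.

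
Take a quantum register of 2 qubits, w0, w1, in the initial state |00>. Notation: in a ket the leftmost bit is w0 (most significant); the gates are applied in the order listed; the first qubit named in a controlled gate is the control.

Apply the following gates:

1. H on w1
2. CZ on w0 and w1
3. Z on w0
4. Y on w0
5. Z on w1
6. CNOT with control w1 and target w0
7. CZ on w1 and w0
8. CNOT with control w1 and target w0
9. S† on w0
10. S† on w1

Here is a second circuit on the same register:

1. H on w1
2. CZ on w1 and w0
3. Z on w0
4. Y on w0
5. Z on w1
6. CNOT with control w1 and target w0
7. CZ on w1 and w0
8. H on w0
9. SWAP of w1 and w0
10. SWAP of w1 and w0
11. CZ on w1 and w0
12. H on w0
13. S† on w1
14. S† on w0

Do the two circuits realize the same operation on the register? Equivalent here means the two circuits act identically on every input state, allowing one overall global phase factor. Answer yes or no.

Yes — the two circuits implement the same unitary up to a global phase.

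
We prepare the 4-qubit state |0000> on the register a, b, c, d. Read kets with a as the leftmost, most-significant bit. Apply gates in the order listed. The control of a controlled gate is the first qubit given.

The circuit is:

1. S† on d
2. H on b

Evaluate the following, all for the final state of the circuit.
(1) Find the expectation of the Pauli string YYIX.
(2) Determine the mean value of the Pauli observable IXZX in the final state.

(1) The expectation value of YYIX is 0.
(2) In the final state, IXZX has expectation 0.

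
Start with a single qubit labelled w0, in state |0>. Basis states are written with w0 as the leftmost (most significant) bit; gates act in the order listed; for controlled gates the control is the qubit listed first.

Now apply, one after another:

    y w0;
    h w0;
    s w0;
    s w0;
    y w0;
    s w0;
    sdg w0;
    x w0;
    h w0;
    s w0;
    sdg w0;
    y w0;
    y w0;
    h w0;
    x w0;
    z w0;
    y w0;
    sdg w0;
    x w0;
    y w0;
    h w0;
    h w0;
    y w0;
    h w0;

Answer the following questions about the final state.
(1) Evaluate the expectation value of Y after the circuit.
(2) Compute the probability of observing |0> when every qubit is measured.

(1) The observable Y averages to 1.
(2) Outcome |0> occurs with probability 1/2.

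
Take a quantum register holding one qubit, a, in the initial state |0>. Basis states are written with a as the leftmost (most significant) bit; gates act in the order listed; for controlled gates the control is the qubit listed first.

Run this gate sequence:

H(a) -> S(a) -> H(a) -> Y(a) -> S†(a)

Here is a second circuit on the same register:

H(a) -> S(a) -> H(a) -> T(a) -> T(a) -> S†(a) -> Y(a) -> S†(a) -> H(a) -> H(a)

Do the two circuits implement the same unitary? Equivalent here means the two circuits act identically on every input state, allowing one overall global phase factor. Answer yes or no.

Yes — the two circuits implement the same unitary up to a global phase.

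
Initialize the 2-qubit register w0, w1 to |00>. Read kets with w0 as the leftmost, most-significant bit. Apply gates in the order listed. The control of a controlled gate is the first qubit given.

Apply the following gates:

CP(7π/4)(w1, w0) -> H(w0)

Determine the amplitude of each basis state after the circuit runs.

The resulting statevector has amplitude sqrt(2)/2 on |00>, 0 on |01>, sqrt(2)/2 on |10>, 0 on |11>.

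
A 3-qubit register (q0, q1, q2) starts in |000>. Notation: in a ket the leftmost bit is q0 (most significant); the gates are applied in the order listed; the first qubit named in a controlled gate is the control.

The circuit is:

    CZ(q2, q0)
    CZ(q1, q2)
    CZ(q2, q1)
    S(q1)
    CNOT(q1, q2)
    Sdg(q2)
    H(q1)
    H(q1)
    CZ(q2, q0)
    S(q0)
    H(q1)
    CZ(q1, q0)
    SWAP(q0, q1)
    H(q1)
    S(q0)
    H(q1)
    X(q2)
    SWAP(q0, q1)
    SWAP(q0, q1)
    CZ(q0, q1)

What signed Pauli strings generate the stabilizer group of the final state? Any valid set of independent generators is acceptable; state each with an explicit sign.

The stabilizer group can be generated by +YII, +IZI, -IIZ, among other valid generating sets. Key observation: the block from step 18 through step 19 cancels to the identity and can be dropped.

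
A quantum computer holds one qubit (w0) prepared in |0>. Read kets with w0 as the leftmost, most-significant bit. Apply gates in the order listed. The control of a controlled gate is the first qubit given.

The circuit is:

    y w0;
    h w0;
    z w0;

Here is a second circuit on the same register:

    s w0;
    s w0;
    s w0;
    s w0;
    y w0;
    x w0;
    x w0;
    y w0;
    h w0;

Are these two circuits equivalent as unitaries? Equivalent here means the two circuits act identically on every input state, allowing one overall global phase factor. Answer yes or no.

No, they are not equivalent — no single phase factor reconciles the two unitaries.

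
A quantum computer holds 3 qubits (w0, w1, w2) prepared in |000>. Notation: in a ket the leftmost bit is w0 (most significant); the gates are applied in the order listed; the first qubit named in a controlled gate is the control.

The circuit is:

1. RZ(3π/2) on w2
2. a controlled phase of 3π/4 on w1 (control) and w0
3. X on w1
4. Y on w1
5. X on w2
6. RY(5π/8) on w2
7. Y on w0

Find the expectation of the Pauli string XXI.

The expectation value of XXI is 0.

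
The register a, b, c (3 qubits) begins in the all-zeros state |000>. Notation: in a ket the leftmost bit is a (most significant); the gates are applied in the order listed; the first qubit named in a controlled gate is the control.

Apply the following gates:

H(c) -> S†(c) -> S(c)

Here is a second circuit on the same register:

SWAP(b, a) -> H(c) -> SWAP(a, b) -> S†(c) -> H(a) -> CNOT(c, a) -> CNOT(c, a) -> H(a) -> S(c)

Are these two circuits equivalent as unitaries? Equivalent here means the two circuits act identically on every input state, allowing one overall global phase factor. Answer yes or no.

Yes — the two circuits implement the same unitary up to a global phase.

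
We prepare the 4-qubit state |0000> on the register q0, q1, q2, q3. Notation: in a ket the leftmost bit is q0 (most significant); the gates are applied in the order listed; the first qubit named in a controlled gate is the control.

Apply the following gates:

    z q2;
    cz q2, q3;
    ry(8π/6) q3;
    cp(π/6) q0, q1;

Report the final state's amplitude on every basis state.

The final amplitudes are -1/2 on |0000>, sqrt(3)/2 on |0001>, and 0 on every other basis state.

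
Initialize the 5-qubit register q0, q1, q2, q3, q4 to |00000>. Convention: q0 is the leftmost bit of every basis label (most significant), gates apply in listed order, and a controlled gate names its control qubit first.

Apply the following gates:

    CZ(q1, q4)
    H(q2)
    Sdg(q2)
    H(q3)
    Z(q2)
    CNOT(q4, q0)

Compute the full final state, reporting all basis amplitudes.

The final amplitudes are 1/2 on |00000>, 1/2 on |00010>, I/2 on |00100>, I/2 on |00110>, and 0 on every other basis state.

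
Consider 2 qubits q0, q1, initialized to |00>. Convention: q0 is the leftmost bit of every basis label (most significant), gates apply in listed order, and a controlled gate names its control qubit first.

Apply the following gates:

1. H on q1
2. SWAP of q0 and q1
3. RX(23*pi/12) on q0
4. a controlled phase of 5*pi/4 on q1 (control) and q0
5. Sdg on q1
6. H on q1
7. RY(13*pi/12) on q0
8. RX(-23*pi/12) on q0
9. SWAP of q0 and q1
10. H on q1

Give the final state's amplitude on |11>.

The final state's coefficient on |11> equals -sqrt(6*sqrt(2) + 12)/16 - 3*sqrt(4 - 2*sqrt(2))/16 - sqrt(2 - sqrt(2))/4 - I*sqrt(sqrt(2) + 2)/4 + I*sqrt(12 - 6*sqrt(2))/16 + I*sqrt(2*sqrt(2) + 4)/16.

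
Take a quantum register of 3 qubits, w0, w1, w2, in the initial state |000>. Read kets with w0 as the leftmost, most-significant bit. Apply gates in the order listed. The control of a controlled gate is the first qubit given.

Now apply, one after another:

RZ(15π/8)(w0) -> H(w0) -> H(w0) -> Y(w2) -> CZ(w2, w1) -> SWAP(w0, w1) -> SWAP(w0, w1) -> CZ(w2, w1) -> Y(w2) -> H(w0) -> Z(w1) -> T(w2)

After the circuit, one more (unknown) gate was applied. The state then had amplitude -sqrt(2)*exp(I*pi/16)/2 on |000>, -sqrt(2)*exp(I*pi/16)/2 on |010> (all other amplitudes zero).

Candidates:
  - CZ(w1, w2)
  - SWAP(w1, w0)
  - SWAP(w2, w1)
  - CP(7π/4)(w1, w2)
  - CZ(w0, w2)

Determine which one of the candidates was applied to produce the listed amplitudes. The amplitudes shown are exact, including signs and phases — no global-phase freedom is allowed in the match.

The unique candidate consistent with the amplitudes is SWAP(w1, w0). Key observation: steps 3-10 multiply out to the identity, so the circuit reduces to the remaining gates.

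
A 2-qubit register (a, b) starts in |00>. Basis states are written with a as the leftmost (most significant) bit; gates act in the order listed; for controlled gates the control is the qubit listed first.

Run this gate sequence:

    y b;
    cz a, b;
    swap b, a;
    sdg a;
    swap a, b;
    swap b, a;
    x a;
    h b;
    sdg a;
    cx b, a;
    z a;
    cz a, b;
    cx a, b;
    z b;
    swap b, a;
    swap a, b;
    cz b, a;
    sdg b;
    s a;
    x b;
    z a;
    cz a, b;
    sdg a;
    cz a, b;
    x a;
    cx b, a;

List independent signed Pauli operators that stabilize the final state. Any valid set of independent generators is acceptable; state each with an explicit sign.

One valid set of independent stabilizer generators is -XI, -IZ (any independent generating set of the same group is equally correct).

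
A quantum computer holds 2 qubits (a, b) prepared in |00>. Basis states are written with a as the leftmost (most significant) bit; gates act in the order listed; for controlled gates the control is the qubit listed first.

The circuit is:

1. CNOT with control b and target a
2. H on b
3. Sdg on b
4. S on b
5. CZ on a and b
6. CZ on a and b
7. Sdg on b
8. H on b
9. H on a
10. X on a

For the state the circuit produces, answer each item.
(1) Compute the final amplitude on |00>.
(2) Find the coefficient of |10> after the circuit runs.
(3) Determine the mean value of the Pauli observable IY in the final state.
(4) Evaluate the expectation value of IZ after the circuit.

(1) The final state's coefficient on |00> equals sqrt(2)*(1 - I)/4. Key observation: the block from step 4 through step 7 cancels to the identity and can be dropped.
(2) The amplitude on |10> is sqrt(2)*(1 - I)/4.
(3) The expectation value of IY is 1.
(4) The expectation value of IZ is 0.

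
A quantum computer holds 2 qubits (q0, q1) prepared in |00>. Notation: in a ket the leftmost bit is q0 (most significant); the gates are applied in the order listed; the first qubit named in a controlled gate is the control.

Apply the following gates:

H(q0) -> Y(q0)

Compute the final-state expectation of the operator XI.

The observable XI averages to -1.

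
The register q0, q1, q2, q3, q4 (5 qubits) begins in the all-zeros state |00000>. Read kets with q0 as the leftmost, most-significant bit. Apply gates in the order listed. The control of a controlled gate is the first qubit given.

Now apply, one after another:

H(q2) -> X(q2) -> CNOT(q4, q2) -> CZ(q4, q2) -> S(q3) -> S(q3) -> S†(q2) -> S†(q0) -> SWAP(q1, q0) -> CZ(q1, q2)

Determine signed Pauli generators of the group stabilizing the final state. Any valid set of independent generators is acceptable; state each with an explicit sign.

The stabilizer group can be generated by -IIYII, +ZIIII, +IZIII, +IIIZI, +IIIIZ, among other valid generating sets.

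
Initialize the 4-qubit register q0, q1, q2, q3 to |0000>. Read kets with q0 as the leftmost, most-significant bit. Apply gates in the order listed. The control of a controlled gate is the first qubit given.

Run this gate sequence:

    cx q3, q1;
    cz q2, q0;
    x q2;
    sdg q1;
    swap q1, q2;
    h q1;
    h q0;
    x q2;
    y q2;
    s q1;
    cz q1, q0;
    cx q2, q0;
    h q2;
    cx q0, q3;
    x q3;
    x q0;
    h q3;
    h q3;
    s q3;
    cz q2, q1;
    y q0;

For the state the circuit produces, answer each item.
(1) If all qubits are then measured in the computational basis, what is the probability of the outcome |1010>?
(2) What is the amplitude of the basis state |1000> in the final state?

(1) The probability of measuring |1010> is 1/8.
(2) The amplitude on |1000> is sqrt(2)/4.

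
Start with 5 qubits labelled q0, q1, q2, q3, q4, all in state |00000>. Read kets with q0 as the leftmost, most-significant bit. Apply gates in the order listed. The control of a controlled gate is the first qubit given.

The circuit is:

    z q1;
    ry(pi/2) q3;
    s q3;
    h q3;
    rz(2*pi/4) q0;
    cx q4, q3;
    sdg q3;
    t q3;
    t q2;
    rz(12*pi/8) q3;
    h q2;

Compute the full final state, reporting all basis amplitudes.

The resulting statevector has amplitude sqrt(2)*(-1 - I)/4 on |00000>, 1/2 on |00010>, sqrt(2)*(-1 - I)/4 on |00100>, 1/2 on |00110>, and 0 on every other basis state.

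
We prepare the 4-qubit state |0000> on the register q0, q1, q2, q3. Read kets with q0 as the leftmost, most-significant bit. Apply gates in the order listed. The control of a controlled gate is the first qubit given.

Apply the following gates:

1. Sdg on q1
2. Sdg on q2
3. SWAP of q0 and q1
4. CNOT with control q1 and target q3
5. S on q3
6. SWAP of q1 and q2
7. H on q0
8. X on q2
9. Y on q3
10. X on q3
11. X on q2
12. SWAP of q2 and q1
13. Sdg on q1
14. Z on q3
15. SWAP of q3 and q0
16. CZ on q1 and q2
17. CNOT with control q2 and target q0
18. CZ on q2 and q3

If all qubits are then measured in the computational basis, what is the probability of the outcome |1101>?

The probability of measuring |1101> is 0.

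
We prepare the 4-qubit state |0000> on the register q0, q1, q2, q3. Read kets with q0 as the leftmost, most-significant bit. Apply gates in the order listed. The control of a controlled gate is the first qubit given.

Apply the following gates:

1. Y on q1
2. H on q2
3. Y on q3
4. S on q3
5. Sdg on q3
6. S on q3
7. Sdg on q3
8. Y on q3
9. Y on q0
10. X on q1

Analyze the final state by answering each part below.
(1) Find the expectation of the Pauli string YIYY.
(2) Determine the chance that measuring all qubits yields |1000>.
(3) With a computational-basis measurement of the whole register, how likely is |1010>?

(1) The expectation value of YIYY is 0. Key observation: the block from step 3 through step 8 cancels to the identity and can be dropped.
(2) The probability of measuring |1000> is 1/2.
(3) A full measurement returns |1010> with probability 1/2.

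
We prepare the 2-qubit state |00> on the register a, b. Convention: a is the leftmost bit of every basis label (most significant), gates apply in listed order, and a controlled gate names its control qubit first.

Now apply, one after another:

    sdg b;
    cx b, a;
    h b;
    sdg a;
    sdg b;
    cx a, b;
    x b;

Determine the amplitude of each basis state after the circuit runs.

After the circuit, the state carries amplitude -sqrt(2)*I/2 on |00>, sqrt(2)/2 on |01>, 0 on |10>, 0 on |11>.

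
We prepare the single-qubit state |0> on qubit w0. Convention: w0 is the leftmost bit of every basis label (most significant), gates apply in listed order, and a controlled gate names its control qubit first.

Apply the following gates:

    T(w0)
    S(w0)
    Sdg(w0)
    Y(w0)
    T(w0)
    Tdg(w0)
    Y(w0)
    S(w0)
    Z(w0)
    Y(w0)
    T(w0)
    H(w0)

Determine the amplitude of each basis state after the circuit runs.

The resulting statevector has amplitude sqrt(2)*exp(3*I*pi/4)/2 on |0>, -sqrt(2)*exp(3*I*pi/4)/2 on |1>. Key observation: gates 3-8 undo each other exactly, leaving only the rest of the circuit to track.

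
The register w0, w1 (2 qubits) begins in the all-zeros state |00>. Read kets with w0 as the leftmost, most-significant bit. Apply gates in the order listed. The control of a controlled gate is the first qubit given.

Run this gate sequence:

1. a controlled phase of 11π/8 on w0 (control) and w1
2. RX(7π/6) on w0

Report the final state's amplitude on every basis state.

The final amplitudes are -sqrt(6)/4 + sqrt(2)/4 on |00>, 0 on |01>, I*(-sqrt(6) - sqrt(2))/4 on |10>, 0 on |11>.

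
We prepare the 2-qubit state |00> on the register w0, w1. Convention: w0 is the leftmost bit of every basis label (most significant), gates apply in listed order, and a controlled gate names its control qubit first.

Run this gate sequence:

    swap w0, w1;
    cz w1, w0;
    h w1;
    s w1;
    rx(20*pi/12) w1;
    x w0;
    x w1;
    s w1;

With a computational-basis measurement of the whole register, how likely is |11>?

The probability of measuring |11> is 1/2 - sqrt(3)/4.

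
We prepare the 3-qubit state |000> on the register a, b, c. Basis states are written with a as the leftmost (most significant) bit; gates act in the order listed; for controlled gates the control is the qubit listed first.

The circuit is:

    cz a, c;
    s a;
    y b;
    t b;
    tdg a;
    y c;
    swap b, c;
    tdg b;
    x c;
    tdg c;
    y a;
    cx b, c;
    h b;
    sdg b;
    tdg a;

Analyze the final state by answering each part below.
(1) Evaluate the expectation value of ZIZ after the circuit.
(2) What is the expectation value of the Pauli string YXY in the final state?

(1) In the final state, ZIZ has expectation 1.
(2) In the final state, YXY has expectation 0.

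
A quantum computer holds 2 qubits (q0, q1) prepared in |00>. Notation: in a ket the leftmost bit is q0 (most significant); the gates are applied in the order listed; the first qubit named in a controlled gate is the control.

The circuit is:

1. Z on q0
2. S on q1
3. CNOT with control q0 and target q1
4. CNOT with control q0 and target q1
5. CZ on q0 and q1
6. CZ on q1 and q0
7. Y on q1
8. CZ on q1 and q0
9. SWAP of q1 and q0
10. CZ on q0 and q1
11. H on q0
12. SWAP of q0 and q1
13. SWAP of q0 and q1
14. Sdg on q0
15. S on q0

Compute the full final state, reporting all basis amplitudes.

The final amplitudes are sqrt(2)*I/2 on |00>, 0 on |01>, -sqrt(2)*I/2 on |10>, 0 on |11>.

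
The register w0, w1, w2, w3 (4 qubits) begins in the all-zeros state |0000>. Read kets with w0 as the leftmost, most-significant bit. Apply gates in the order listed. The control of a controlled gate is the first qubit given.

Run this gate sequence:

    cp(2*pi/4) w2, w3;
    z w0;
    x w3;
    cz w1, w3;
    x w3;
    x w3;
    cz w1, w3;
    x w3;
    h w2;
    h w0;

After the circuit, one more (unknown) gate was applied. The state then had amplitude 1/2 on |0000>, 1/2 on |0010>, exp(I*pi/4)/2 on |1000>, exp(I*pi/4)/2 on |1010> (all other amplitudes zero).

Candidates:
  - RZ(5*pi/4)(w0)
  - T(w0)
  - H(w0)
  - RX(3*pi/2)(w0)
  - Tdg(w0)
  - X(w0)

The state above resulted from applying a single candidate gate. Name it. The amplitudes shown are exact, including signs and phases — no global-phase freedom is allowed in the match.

It was T(w0) that produced the state shown. Key observation: steps 3-8 multiply out to the identity, so the circuit reduces to the remaining gates.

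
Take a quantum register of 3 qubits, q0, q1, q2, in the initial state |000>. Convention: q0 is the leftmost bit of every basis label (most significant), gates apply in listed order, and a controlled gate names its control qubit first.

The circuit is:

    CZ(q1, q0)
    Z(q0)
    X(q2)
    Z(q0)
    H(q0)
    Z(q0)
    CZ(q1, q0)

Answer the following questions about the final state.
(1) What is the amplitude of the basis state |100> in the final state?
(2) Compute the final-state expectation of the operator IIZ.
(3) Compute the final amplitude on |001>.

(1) The final state's coefficient on |100> equals 0.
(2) The expectation value of IIZ is -1.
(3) The final state's coefficient on |001> equals sqrt(2)/2.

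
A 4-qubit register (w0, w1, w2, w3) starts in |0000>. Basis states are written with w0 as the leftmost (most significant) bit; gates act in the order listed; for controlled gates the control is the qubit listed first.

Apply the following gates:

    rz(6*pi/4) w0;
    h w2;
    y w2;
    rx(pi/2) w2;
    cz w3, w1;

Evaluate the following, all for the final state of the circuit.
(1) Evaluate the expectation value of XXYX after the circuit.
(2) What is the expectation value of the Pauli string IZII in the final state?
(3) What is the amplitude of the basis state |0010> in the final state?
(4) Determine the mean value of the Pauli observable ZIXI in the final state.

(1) The observable XXYX averages to 0.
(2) In the final state, IZII has expectation 1.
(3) The final state's coefficient on |0010> equals sqrt(2)/2.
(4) In the final state, ZIXI has expectation -1.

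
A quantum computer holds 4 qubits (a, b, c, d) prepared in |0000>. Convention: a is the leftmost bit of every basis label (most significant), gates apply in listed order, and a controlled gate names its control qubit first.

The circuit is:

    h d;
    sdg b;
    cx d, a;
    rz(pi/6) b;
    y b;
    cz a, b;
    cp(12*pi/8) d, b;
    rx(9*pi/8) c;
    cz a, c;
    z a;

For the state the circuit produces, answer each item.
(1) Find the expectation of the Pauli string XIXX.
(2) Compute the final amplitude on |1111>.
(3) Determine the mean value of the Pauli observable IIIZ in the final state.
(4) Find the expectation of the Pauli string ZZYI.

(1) The expectation value of XIXX is -sqrt(2 - sqrt(2))/2.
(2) The final state's coefficient on |1111> equals sqrt(2)*exp(5*I*pi/12)*cos(pi/16)/2.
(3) The observable IIIZ averages to 0.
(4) The observable ZZYI averages to -sqrt(2 - sqrt(2))/2.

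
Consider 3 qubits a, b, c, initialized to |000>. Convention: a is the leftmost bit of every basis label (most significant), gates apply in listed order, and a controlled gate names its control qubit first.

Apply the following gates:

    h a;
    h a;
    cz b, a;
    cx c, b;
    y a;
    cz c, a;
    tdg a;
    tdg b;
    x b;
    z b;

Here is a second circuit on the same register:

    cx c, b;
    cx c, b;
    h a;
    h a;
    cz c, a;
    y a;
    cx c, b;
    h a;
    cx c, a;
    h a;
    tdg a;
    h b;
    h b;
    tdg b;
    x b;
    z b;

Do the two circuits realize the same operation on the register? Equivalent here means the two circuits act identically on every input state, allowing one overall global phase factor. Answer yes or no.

No — the two circuits implement different unitaries, even allowing a global phase.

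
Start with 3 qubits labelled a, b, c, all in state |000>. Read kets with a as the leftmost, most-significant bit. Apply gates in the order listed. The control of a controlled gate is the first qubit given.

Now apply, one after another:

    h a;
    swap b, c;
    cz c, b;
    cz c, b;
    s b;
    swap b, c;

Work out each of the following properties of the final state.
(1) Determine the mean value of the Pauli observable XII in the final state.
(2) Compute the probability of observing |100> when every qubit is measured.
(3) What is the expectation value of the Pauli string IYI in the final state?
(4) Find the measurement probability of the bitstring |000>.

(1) The expectation value of XII is 1. Key observation: gates 3-4 undo each other exactly, leaving only the rest of the circuit to track.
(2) The probability of measuring |100> is 1/2.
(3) In the final state, IYI has expectation 0.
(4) The probability of measuring |000> is 1/2.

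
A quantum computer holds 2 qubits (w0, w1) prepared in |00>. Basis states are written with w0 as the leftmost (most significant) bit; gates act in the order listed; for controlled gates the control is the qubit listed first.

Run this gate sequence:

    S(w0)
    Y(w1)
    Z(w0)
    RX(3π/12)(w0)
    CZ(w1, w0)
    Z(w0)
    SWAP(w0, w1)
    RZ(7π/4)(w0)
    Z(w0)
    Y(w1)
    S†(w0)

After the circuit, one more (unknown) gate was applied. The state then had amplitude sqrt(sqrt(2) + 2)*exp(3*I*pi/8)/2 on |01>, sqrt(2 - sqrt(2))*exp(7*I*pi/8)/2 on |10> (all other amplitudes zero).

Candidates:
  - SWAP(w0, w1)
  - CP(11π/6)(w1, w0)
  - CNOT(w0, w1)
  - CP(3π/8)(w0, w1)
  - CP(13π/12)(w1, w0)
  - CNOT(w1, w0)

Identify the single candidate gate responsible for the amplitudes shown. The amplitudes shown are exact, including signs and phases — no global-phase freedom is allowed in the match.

The applied gate was CNOT(w1, w0).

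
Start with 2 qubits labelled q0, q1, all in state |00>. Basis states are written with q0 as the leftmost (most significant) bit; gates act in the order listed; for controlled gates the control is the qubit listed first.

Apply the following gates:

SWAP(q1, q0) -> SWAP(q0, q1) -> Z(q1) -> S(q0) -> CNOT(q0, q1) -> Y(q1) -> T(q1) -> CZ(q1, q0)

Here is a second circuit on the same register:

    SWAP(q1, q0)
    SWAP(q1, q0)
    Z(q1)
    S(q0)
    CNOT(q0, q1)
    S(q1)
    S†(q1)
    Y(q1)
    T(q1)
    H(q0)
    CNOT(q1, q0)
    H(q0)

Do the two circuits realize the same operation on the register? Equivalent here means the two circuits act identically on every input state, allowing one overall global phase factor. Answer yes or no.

Yes — the two circuits implement the same unitary up to a global phase.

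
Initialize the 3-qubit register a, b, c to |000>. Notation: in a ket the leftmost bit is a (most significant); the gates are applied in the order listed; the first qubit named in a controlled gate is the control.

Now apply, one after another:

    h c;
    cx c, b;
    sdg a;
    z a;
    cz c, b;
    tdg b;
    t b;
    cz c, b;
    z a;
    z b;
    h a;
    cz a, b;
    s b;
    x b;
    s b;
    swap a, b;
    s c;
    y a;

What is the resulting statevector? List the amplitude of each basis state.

The final amplitudes are 1/2 on |000>, 0 on |001>, 1/2 on |010>, 0 on |011>, 0 on |100>, I/2 on |101>, 0 on |110>, -I/2 on |111>. Key observation: steps 4-9 multiply out to the identity, so the circuit reduces to the remaining gates.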